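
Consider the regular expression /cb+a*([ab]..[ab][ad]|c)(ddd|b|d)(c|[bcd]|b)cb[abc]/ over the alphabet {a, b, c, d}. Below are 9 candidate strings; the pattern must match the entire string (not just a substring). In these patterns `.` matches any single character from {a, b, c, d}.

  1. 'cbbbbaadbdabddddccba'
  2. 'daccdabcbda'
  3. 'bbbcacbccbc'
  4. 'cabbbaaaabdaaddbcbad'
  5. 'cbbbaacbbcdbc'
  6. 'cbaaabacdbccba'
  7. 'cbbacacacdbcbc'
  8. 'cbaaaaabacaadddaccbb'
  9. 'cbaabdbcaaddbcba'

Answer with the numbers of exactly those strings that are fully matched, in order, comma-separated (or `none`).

1 → no match
2 → no match — must start with 'cb'
3 → no match — must start with 'cb'
4 → no match — must start with 'cb'
5 → no match
6 → no match
7 → no match
8 → no match
9 → no match

none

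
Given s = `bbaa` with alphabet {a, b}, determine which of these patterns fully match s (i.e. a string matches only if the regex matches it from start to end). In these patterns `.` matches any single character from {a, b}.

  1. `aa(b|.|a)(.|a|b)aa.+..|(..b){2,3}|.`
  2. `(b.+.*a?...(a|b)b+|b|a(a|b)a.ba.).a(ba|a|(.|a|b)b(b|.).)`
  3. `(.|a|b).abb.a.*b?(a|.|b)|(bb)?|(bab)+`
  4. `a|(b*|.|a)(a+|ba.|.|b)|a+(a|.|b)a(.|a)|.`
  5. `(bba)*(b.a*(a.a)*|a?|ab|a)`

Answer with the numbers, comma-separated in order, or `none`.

1 → no match
2 → match
3 → no match
4 → match
5 → match

2, 4, 5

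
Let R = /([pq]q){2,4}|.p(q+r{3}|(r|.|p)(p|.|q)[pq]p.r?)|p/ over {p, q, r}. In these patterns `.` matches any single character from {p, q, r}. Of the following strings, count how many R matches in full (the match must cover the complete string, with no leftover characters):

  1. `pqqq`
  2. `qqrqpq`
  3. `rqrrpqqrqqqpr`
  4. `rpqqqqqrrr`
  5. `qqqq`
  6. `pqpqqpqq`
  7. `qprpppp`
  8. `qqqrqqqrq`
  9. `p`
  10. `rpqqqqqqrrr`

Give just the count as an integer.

6

1 → match
2 → no match
3 → no match
4 → match
5 → match
6 → no match
7 → match
8 → no match
9 → match
10 → match
Total matched: 6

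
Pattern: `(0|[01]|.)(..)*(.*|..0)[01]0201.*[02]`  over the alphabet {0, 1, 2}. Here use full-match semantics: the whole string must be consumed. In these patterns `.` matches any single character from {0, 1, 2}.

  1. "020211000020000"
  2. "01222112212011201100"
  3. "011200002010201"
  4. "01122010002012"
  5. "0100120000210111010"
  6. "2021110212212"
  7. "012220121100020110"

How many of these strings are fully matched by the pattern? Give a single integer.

1 → no match
2 → no match
3 → no match
4 → match
5 → no match
6 → no match
7 → match
Total matched: 2

2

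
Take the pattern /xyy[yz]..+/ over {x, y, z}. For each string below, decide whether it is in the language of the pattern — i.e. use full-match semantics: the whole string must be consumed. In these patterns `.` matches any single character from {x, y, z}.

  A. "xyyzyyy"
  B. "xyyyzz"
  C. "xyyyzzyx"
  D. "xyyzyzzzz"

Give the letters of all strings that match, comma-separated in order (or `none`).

A, B, C, D

A → match
B → match
C → match
D → match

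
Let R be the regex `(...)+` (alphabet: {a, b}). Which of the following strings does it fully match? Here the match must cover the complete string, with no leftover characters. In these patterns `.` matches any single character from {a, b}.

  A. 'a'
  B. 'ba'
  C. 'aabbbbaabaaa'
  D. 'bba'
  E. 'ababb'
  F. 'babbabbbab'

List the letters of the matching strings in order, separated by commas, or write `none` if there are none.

C, D

A → no match
B → no match
C → match
D → match
E → no match
F → no match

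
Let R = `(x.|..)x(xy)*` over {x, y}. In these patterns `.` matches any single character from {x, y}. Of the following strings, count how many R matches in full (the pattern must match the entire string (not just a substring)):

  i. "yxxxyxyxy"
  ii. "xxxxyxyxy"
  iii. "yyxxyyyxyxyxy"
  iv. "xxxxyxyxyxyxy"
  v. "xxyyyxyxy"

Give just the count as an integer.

i → match
ii → match
iii → no match
iv → match
v → no match
Total matched: 3

3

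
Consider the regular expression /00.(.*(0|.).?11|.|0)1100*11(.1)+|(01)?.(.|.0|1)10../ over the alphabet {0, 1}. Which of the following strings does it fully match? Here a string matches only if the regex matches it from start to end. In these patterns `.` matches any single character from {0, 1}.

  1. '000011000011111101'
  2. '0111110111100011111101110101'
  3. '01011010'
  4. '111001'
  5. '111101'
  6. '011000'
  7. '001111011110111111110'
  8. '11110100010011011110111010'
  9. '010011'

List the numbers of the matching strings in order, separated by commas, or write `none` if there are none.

1 → match
2 → no match
3. '01011010' → match
4. '111001' → match
5. '111101' → no match
6. '011000' → match
7 → no match
8 → no match
9. '010011' → no match

1, 3, 4, 6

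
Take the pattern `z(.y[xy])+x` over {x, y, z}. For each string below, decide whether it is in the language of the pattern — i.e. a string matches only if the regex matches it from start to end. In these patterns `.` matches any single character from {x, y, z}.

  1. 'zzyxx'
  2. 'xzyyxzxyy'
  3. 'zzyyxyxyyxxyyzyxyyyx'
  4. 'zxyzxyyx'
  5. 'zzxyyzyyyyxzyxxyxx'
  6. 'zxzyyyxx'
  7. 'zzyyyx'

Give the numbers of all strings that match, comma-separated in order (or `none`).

1 → match
2 → no match — must start with 'z'
3 → match
4 → no match
5 → no match
6 → no match
7 → no match

1, 3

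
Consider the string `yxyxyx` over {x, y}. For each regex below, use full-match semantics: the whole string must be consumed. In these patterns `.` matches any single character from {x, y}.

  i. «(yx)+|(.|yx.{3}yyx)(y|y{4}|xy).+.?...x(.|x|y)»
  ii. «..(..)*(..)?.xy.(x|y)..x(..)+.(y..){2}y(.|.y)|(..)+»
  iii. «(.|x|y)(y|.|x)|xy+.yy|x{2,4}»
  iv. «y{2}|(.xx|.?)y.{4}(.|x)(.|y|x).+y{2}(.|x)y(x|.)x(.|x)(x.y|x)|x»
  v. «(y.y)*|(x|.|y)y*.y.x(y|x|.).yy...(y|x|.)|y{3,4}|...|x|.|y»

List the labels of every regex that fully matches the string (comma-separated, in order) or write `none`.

i, ii

i → match
ii → match
iii → no match
iv → no match
v → no match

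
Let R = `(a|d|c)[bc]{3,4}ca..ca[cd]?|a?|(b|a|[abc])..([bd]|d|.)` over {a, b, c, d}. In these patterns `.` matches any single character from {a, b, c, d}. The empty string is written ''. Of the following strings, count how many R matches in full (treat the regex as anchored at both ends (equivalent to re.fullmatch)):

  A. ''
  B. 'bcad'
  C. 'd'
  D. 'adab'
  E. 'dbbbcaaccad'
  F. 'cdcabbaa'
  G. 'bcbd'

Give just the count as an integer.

5

A → match
B → match
C → no match
D → match
E → match
F → no match
G → match
Total matched: 5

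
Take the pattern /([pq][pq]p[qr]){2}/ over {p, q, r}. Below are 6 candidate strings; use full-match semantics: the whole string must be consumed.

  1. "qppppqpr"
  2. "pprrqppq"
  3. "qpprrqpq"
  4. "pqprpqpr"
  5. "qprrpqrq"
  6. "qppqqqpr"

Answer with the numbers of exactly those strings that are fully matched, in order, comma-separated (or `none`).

4, 6

1. "qppppqpr" → no match
2. "pprrqppq" → no match
3. "qpprrqpq" → no match
4. "pqprpqpr" → match
5. "qprrpqrq" → no match
6. "qppqqqpr" → match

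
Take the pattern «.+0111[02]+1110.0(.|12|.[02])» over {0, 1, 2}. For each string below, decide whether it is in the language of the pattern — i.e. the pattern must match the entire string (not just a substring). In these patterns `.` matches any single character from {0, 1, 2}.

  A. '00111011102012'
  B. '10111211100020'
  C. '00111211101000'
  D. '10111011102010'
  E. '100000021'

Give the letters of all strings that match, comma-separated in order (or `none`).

A, B, C, D

A → match
B → match
C → match
D → match
E. '100000021' → no match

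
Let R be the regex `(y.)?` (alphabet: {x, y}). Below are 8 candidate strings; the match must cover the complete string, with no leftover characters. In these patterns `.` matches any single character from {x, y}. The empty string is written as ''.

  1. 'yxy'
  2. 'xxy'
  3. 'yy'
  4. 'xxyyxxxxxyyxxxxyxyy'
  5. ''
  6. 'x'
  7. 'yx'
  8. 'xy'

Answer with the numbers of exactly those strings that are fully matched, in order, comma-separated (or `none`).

1 → no match
2 → no match
3 → match
4 → no match
5 → match
6 → no match
7 → match
8 → no match

3, 5, 7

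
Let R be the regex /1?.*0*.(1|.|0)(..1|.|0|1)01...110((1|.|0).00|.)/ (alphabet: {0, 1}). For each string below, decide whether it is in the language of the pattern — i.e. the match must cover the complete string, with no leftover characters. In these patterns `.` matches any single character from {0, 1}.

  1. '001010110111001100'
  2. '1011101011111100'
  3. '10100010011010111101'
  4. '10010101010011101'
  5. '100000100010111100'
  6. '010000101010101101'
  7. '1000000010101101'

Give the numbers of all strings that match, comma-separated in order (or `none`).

2, 3, 4, 5, 6, 7

1 → no match
2 → match
3 → match
4 → match
5 → match
6 → match
7 → match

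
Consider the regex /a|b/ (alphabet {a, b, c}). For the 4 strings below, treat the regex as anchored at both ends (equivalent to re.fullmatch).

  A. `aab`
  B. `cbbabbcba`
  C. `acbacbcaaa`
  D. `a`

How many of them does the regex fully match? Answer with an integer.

A → no match
B → no match
C → no match
D → match
Total matched: 1

1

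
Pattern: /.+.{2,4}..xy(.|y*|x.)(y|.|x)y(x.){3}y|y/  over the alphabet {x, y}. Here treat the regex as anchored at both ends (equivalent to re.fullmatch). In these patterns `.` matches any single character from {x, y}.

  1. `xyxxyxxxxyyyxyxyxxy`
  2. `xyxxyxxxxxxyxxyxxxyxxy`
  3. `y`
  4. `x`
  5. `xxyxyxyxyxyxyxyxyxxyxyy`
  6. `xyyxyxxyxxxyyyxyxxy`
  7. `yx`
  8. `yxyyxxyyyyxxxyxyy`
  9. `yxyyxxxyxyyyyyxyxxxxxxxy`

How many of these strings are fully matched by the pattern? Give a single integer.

4

1 → match
2 → match
3. `y` → match
4. `x` → no match — must end with `y`
5 → no match
6 → no match
7. `yx` → no match — must end with `y`
8 → match
9 → no match
Total matched: 4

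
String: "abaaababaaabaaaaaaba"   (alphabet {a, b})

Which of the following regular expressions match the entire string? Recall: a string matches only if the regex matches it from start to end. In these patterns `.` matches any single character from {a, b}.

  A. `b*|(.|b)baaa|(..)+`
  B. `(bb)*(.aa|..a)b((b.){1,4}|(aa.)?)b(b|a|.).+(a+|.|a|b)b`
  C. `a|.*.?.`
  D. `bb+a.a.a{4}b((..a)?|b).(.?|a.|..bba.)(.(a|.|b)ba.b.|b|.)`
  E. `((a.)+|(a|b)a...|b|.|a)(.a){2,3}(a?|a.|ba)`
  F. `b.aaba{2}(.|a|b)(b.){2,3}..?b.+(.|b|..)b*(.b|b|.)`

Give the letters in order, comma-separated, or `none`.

A, C, E

A → match
B → no match — must end with "b"
C → match
D → no match — must start with "bb"
E → match
F → no match — must start with "b"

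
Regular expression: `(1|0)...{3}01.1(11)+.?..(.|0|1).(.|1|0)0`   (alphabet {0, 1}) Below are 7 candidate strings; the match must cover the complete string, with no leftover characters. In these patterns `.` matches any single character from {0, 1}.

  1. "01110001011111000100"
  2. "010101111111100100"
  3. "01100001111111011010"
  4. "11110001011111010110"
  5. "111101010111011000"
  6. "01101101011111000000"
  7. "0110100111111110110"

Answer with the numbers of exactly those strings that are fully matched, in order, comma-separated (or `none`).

1, 3, 4, 5, 6, 7

1 → match
2 → no match
3 → match
4 → match
5 → match
6 → match
7 → match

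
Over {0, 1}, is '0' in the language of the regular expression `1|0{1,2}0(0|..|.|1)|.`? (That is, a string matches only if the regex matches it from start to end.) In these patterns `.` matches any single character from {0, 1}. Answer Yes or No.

Yes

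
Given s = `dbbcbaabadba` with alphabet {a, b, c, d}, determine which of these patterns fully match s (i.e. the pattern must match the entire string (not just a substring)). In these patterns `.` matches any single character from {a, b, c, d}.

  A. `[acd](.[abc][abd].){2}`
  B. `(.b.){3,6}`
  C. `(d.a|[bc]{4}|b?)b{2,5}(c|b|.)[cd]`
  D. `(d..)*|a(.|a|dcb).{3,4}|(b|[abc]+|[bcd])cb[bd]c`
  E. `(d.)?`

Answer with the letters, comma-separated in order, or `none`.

A → no match
B → match
C → no match
D → no match
E → no match

B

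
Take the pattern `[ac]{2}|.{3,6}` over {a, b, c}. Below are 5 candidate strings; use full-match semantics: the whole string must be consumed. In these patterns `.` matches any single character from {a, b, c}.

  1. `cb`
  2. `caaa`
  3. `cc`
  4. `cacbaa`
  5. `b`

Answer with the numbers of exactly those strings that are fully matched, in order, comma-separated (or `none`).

2, 3, 4

1 → no match
2 → match
3 → match
4 → match
5 → no match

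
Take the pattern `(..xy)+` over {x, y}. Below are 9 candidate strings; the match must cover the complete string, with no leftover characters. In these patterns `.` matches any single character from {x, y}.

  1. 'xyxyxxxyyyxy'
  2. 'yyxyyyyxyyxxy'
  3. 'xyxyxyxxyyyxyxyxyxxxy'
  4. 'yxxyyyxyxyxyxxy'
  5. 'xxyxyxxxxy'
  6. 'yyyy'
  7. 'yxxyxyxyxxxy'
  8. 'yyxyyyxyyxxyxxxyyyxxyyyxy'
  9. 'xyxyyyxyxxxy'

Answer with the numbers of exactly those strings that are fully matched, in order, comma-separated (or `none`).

1, 7, 9

1. 'xyxyxxxyyyxy' → match
2 → no match
3 → no match
4 → no match
5. 'xxyxyxxxxy' → no match
6. 'yyyy' → no match — must end with 'xy'
7. 'yxxyxyxyxxxy' → match
8 → no match
9. 'xyxyyyxyxxxy' → match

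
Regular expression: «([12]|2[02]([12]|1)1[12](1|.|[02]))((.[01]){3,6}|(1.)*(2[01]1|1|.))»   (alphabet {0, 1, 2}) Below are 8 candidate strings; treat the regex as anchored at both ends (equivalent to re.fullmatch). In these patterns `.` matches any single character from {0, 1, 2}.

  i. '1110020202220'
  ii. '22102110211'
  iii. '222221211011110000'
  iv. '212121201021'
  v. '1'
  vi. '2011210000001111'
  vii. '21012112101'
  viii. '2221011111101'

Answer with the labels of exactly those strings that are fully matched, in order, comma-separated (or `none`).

i → no match
ii → no match
iii → no match
iv → no match
v → no match
vi → match
vii → no match
viii → no match

vi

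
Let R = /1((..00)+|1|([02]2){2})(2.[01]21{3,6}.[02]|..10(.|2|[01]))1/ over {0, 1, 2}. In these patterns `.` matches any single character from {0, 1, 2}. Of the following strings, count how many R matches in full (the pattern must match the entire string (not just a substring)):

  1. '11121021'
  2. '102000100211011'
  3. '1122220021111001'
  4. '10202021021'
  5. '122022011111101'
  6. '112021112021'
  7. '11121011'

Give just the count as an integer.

4

1 → match
2 → match
3 → no match
4 → match
5 → no match
6 → no match
7 → match
Total matched: 4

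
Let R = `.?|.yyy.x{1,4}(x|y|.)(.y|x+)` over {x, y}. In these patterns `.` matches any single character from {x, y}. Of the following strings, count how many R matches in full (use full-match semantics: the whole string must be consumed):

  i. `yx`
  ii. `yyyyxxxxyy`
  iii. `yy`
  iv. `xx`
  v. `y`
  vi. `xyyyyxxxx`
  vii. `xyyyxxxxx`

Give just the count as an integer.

4

i → no match
ii → match
iii → no match
iv → no match
v → match
vi → match
vii → match
Total matched: 4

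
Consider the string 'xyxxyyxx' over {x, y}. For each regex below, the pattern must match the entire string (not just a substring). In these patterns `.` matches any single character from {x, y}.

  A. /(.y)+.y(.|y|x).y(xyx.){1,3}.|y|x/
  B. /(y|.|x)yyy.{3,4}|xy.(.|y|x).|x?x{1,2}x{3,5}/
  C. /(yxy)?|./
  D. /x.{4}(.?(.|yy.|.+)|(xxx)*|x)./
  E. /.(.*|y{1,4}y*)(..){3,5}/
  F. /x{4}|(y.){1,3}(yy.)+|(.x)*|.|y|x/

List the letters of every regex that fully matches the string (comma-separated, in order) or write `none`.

D, E

A → no match
B → no match
C → no match
D → match
E → match
F → no match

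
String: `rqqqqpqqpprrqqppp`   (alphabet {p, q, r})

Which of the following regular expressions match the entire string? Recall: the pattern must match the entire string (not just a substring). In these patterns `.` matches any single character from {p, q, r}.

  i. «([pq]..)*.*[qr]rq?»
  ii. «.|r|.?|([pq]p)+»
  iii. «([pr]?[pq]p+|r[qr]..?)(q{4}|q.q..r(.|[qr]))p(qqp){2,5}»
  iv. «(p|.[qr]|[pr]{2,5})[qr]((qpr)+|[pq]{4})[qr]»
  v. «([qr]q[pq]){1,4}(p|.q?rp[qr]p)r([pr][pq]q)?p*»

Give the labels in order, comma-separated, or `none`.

v

i → no match
ii → no match
iii → no match — must end with `qqp`
iv → no match
v → match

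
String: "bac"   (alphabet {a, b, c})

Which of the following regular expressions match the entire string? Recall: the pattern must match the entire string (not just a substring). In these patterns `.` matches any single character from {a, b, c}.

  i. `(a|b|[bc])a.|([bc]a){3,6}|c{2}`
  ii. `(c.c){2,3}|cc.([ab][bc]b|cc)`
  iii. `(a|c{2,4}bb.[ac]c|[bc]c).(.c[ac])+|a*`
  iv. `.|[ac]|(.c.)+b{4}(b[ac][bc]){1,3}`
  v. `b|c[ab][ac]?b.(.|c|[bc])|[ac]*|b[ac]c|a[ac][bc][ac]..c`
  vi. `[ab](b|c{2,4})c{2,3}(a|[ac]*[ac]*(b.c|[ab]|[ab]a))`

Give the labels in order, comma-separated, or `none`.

i → match
ii → no match
iii → no match
iv → no match
v → match
vi → no match

i, v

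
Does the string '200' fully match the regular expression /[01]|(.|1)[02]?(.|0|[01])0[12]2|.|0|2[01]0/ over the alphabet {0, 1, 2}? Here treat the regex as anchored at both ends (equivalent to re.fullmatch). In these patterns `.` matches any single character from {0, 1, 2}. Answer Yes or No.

Yes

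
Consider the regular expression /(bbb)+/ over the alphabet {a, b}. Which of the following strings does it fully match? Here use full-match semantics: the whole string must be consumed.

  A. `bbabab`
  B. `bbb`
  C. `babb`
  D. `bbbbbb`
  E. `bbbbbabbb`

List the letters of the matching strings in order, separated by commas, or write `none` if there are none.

B, D

A → no match — must start with `bbb`
B → match
C → no match — must start with `bbb`
D → match
E → no match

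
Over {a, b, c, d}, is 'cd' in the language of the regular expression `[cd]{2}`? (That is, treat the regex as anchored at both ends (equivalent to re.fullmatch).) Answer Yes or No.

Yes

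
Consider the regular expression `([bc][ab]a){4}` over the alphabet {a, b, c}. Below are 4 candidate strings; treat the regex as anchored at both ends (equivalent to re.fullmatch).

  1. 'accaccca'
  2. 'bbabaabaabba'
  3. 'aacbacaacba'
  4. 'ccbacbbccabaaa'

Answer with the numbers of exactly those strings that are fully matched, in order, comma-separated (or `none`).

1. 'accaccca' → no match
2. 'bbabaabaabba' → match
3. 'aacbacaacba' → no match
4 → no match

2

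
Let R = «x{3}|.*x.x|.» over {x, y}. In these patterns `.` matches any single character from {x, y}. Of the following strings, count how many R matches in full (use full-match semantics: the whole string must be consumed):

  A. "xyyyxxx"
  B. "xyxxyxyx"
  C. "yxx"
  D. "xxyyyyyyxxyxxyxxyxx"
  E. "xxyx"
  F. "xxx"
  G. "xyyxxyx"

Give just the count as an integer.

A → match
B → match
C → no match
D → no match
E → match
F → match
G → match
Total matched: 5

5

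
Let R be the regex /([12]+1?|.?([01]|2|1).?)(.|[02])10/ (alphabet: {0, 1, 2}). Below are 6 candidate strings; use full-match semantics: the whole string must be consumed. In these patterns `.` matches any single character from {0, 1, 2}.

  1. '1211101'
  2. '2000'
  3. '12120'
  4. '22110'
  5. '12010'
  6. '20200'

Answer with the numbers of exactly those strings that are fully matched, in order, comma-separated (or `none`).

4, 5

1 → no match — must end with '10'
2 → no match — must end with '10'
3 → no match — must end with '10'
4 → match
5 → match
6 → no match — must end with '10'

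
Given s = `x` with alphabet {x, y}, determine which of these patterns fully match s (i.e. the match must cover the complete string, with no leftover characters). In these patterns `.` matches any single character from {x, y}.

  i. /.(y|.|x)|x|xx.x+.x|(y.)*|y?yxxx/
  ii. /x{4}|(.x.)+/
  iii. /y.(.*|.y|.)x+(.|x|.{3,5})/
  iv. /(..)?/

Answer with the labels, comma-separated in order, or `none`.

i

i → match
ii → no match
iii → no match — must start with `y`
iv → no match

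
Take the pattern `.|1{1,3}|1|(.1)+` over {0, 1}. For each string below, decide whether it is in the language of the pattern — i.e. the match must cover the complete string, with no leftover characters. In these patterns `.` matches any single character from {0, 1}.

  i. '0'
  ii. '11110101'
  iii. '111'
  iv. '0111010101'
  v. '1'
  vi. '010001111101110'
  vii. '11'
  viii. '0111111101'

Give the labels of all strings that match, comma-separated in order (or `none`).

i → match
ii → match
iii → match
iv → match
v → match
vi → no match
vii → match
viii → match

i, ii, iii, iv, v, vii, viii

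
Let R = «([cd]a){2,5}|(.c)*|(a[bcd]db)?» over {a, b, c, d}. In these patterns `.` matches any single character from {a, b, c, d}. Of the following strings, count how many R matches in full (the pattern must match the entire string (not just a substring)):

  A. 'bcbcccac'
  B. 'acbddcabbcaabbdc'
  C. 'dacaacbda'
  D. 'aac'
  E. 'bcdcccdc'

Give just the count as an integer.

2

A. 'bcbcccac' → match
B → no match
C. 'dacaacbda' → no match
D. 'aac' → no match
E. 'bcdcccdc' → match
Total matched: 2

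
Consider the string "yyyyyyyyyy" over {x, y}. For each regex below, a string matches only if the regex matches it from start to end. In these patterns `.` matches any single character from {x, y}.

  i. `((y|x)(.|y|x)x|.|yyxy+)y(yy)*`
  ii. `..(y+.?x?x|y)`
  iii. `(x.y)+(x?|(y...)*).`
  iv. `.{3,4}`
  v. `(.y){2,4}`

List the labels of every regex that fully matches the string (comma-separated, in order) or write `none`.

i → match
ii → no match
iii → no match — must start with "x"
iv → no match
v → no match

i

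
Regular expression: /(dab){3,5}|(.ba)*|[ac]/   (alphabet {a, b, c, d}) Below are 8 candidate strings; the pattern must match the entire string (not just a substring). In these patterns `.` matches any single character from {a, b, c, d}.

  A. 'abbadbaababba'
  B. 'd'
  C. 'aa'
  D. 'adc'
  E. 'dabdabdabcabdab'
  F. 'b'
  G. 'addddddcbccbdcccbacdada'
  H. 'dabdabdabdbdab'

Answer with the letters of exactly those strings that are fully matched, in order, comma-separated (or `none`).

none

A → no match
B. 'd' → no match
C. 'aa' → no match
D. 'adc' → no match
E → no match
F. 'b' → no match
G → no match
H → no match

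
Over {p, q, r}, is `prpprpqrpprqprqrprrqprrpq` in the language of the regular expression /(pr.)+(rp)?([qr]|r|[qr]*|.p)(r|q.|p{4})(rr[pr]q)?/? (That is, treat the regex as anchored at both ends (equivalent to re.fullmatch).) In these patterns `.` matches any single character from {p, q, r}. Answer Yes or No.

No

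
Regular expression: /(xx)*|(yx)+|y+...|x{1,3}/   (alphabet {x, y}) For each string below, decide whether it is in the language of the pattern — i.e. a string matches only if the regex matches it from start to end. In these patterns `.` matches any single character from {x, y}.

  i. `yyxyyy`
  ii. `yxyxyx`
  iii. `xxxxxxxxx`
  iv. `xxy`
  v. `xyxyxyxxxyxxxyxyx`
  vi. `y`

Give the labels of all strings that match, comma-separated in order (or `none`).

i → no match
ii → match
iii → no match
iv → no match
v → no match
vi → no match

ii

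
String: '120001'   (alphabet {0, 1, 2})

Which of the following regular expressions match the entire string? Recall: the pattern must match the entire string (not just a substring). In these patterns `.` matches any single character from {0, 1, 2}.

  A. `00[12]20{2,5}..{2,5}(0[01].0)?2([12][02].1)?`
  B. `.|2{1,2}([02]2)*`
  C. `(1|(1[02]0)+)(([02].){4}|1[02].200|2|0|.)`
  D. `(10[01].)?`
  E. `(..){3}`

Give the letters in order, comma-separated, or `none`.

E

A → no match — must start with '00'
B → no match
C → no match
D → no match
E → match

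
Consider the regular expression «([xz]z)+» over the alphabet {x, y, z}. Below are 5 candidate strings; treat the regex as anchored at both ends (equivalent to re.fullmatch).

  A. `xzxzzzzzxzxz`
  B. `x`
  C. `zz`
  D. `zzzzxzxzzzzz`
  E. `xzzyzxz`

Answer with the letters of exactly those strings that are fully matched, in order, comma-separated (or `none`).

A, C, D

A → match
B → no match — must end with `z`
C → match
D → match
E → no match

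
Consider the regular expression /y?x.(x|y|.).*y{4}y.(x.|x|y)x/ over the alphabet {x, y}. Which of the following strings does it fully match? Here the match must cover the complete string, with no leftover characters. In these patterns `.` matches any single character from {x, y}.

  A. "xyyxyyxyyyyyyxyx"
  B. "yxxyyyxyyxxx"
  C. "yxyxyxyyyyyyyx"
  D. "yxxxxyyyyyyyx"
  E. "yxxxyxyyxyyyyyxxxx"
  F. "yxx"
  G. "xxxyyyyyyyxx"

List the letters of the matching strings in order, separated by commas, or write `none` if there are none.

A, C, D, E, G

A → match
B → no match
C → match
D → match
E → match
F → no match
G → match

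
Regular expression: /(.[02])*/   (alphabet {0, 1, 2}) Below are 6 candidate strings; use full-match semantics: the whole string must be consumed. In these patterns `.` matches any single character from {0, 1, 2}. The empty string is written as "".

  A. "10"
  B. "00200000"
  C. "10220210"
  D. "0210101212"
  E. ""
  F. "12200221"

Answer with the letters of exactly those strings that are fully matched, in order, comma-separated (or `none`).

A, B, C, D, E

A → match
B → match
C → match
D → match
E → match
F → no match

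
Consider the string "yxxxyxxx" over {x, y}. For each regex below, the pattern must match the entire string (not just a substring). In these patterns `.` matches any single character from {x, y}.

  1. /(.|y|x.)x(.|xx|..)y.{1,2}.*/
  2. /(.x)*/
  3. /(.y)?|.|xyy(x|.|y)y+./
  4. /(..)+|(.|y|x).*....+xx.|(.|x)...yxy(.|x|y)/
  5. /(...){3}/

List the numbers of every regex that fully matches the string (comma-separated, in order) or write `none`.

1, 2, 4

1 → match
2 → match
3 → no match
4 → match
5 → no match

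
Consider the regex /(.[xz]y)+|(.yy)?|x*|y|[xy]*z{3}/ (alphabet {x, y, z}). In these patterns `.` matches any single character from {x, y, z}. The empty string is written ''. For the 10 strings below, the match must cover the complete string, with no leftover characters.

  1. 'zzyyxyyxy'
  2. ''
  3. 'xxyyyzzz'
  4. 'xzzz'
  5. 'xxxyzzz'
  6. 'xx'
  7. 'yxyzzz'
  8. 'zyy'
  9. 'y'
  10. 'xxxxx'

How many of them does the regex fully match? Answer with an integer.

1. 'zzyyxyyxy' → match
2. '' → match
3. 'xxyyyzzz' → match
4. 'xzzz' → match
5. 'xxxyzzz' → match
6. 'xx' → match
7. 'yxyzzz' → match
8. 'zyy' → match
9. 'y' → match
10. 'xxxxx' → match
Total matched: 10

10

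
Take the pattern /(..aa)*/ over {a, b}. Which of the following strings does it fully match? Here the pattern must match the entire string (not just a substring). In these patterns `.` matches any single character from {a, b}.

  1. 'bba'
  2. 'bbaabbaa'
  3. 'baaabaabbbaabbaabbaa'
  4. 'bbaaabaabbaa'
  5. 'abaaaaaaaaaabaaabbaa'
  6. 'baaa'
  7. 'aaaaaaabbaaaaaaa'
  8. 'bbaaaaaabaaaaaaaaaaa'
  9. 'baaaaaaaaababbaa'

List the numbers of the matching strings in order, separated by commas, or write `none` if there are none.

1 → no match
2 → match
3 → no match
4 → match
5 → match
6 → match
7 → no match
8 → match
9 → no match

2, 4, 5, 6, 8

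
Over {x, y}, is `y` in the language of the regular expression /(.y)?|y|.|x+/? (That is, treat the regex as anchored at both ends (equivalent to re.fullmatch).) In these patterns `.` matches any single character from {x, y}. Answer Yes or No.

Yes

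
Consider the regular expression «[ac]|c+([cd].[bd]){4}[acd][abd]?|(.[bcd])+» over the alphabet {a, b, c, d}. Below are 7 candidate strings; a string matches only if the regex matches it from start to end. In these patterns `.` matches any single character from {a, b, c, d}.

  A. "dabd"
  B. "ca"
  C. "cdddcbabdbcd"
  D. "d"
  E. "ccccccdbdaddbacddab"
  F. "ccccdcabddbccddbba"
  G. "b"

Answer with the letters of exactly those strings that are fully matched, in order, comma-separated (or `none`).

A → no match
B → no match
C → match
D → no match
E → no match
F → no match
G → no match

C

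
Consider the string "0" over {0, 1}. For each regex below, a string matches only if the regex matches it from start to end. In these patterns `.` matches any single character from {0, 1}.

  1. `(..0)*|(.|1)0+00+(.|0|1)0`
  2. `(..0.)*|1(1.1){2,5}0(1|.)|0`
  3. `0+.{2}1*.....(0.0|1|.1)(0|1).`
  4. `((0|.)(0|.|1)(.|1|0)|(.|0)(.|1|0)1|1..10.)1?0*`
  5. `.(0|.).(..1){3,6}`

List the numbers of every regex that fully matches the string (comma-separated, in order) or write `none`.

2

1 → no match
2 → match
3 → no match
4 → no match
5 → no match — must end with "1"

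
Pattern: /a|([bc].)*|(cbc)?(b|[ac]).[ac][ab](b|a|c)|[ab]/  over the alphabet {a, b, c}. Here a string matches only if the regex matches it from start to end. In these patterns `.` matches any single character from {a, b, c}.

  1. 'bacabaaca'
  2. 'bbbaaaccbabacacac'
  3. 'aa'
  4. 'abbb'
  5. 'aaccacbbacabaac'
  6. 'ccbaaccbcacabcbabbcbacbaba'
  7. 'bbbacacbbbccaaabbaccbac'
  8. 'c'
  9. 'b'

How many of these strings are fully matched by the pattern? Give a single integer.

1 → no match
2 → no match
3 → no match
4 → no match
5 → no match
6 → no match
7 → no match
8 → no match
9 → match
Total matched: 1

1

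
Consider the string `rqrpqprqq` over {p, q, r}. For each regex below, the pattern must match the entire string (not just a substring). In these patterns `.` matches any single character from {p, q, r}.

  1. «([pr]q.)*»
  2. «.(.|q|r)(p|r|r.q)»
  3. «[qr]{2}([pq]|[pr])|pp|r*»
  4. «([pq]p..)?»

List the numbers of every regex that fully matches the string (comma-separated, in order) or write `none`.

1 → match
2 → no match
3 → no match
4 → no match

1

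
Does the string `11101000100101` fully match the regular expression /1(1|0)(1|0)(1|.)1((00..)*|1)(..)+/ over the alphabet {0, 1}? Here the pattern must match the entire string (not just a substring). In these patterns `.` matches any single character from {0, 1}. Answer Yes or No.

No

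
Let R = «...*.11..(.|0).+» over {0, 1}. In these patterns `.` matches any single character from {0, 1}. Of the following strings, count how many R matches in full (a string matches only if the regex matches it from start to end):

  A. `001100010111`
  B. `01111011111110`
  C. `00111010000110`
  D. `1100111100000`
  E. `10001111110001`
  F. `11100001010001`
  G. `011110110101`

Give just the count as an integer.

A → no match
B → match
C → match
D → match
E → match
F → no match
G → match
Total matched: 5

5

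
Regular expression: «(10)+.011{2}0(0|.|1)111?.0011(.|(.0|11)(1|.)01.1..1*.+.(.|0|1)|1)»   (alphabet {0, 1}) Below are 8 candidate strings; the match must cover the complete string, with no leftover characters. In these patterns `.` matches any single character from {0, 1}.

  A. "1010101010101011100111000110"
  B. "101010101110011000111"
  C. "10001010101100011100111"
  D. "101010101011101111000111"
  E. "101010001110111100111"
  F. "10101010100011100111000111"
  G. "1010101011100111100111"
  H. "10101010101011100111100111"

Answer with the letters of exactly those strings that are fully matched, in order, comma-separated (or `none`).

A → match
B → match
C → no match
D → match
E → match
F → match
G → match
H → match

A, B, D, E, F, G, H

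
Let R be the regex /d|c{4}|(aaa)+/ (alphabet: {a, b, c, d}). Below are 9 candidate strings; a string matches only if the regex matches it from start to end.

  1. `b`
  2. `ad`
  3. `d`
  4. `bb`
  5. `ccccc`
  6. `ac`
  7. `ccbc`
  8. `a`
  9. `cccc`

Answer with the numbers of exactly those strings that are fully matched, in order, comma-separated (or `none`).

1 → no match
2 → no match
3 → match
4 → no match
5 → no match
6 → no match
7 → no match
8 → no match
9 → match

3, 9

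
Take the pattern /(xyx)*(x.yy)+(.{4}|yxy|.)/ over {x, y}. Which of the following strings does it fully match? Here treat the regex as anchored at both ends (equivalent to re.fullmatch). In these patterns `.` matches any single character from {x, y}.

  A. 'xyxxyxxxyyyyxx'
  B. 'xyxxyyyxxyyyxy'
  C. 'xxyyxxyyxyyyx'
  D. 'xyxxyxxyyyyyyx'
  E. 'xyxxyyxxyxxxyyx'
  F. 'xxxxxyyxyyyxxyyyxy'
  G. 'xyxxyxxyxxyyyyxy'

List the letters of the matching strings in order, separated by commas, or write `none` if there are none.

A, B, C, D, G

A → match
B → match
C → match
D → match
E → no match
F → no match
G → match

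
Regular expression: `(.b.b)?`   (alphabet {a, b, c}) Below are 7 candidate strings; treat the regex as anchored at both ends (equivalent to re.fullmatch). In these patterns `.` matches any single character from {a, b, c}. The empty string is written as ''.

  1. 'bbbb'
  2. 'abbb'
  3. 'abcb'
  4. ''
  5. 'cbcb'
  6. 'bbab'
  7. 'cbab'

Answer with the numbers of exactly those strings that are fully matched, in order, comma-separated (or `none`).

1 → match
2 → match
3 → match
4 → match
5 → match
6 → match
7 → match

1, 2, 3, 4, 5, 6, 7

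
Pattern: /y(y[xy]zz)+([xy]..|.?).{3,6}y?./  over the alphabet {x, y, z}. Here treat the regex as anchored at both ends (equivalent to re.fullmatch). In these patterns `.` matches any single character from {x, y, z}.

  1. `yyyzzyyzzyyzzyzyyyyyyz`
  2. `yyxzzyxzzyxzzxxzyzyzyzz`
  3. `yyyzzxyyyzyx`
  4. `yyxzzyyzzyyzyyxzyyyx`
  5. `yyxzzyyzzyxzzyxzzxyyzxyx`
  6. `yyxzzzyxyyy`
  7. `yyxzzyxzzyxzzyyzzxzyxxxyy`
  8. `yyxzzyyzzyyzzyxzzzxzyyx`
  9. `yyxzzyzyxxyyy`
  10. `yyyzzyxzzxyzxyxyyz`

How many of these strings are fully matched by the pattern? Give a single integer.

10

1 → match
2 → match
3 → match
4 → match
5 → match
6 → match
7 → match
8 → match
9 → match
10 → match
Total matched: 10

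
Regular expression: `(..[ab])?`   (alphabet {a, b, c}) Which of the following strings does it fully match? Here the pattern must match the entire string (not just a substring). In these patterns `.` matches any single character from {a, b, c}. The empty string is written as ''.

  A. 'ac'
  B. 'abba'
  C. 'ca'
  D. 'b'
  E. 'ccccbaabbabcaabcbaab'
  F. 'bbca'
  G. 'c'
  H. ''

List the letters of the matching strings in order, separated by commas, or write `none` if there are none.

H

A → no match
B → no match
C → no match
D → no match
E → no match
F → no match
G → no match
H → match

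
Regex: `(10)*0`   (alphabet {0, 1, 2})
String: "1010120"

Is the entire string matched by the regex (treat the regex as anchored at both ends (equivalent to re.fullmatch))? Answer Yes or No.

No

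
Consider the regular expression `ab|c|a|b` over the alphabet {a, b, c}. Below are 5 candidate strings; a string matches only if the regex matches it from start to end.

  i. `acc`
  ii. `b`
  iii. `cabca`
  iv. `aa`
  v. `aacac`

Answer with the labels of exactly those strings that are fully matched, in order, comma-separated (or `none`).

ii

i → no match
ii → match
iii → no match
iv → no match
v → no match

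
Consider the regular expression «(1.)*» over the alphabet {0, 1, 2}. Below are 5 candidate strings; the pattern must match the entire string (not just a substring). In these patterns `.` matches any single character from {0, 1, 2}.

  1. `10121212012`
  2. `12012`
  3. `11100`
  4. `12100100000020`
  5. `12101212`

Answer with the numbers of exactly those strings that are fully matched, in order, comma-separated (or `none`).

5

1 → no match
2 → no match
3 → no match
4 → no match
5 → match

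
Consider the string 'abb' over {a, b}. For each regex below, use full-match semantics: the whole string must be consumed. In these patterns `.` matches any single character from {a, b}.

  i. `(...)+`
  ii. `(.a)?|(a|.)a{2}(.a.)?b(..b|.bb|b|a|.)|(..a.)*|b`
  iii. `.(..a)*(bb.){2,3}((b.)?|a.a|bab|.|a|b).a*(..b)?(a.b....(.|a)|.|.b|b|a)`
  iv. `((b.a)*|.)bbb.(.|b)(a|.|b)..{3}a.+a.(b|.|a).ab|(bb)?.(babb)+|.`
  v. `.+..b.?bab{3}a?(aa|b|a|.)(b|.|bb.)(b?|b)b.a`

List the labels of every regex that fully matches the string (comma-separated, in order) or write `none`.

i → match
ii → no match
iii → no match
iv → no match
v → no match — must end with 'a'

i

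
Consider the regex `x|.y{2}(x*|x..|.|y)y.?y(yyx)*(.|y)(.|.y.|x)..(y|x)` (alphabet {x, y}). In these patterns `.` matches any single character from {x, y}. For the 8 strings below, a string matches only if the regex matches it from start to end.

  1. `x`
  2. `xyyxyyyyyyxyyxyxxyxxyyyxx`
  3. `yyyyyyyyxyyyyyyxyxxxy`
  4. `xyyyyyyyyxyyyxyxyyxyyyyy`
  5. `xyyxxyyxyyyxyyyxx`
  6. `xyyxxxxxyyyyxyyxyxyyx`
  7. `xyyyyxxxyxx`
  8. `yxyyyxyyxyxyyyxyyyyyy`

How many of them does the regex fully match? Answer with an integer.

1 → match
2 → no match
3 → no match
4 → no match
5 → match
6 → match
7 → no match
8 → no match
Total matched: 3

3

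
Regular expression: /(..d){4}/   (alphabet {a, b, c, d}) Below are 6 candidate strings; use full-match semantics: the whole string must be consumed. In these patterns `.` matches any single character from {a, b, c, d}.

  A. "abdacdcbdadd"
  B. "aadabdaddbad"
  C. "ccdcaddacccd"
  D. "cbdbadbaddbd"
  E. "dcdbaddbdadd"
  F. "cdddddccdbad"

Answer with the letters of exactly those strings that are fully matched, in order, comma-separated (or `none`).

A, B, D, E, F

A → match
B → match
C → no match
D → match
E → match
F → match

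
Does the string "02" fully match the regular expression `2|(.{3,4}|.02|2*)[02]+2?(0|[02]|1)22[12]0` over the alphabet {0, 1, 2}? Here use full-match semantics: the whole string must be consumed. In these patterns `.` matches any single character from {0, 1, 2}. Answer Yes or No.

No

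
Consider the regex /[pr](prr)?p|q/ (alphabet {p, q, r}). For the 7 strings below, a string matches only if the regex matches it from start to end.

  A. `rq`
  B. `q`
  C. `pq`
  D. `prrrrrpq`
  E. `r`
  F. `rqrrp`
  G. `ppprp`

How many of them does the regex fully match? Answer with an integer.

1

A. `rq` → no match
B. `q` → match
C. `pq` → no match
D. `prrrrrpq` → no match
E. `r` → no match
F. `rqrrp` → no match
G. `ppprp` → no match
Total matched: 1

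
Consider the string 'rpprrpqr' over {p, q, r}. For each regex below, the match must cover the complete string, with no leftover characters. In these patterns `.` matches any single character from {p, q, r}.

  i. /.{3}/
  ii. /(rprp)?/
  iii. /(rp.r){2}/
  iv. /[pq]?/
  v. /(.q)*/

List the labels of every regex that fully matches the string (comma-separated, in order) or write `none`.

iii

i → no match
ii → no match
iii → match
iv → no match
v → no match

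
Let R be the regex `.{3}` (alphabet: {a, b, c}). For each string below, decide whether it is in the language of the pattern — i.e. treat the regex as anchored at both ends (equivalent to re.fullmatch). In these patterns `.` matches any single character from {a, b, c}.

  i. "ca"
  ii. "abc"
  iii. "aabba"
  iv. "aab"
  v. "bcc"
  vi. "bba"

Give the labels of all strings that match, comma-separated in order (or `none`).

i → no match
ii → match
iii → no match
iv → match
v → match
vi → match

ii, iv, v, vi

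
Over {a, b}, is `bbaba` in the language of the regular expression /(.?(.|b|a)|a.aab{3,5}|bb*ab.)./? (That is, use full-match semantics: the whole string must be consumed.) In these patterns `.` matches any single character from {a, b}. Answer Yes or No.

No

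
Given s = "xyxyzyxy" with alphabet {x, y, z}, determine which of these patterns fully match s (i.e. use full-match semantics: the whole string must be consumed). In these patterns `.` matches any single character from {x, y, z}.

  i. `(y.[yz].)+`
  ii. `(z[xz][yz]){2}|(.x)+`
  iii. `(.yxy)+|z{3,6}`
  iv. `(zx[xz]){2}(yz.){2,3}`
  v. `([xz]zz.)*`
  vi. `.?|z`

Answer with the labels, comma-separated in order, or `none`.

iii

i → no match — must start with "y"
ii → no match
iii → match
iv → no match — must start with "zx"
v → no match
vi → no match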